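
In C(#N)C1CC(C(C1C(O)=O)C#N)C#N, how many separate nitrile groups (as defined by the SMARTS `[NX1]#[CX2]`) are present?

[NX1]#[CX2] is the SMARTS for a nitrile: a nitrogen triple-bonded to a two-connected carbon.
The molecule carries 3 separate instances of a nitrile (-C#N) meeting every constraint; each maps to a distinct set of atoms, giving 3 matches.

3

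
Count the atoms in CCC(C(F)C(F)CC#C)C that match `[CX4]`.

7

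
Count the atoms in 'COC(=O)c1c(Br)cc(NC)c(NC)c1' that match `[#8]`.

2

The query [#8] means: #8 matches any oxygen atom.
Check the 15 heavy atoms by environment: 6× c (aromatic) → no; 1× Br → no; 2× N → no; 4× C → no; 2× O → match.
That gives 2 matching atoms.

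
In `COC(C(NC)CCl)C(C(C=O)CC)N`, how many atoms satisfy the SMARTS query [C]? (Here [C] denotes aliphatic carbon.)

10

The query [C] means: uppercase C matches aliphatic (non-aromatic) carbon only.
Check the 15 heavy atoms by environment: 10× C → match; 2× N → no; 2× O → no; 1× Cl → no.
That gives 10 matching atoms.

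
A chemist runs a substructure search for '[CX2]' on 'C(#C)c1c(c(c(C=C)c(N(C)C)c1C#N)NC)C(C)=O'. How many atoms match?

3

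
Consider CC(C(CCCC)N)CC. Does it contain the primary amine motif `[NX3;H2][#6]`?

The pattern [NX3;H2][#6] describes a trivalent nitrogen with two H attached to carbon — a primary amine.
The molecule carries a primary amino group (-NH2), whose atoms satisfy every constraint of the query, so the pattern matches.

Yes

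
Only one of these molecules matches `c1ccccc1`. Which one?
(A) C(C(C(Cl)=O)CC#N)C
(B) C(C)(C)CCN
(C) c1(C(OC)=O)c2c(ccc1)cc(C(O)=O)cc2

C

c1ccccc1 describes six aromatic carbons in a ring (a benzene ring).
(A) has a methyl group (-CH3) but no six-membered all-carbon aromatic ring is present.
(B) has a methyl group (-CH3) but no six-membered all-carbon aromatic ring is present.
(C) contains the required atom environment, so the pattern matches.
So the answer is (C).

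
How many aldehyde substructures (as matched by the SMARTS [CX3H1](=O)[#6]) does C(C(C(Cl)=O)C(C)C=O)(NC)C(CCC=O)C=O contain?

3

[CX3H1](=O)[#6] is the SMARTS for an aldehyde: an sp2 carbon with one H, double-bonded to O and single-bonded to carbon.
The molecule carries 3 separate instances of an aldehyde (-CHO) meeting every constraint; each maps to a distinct set of atoms, giving 3 matches.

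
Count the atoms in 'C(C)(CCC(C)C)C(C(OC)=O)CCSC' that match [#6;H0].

1

The query [#6;H0] means: any carbon with no attached hydrogen.
Check the 16 heavy atoms by environment: 4× C (H2) → no; 3× C (H1) → no; 5× C (H3) → no; 1× S (H0) → no; 1× C (H0) → match; 2× O (H0) → no.
That gives 1 matching atom.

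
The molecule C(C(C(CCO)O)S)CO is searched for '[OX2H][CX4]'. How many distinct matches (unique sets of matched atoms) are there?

3

[OX2H][CX4] is the SMARTS for an aliphatic alcohol: a hydroxyl oxygen bound to an sp3 (X4) carbon.
The molecule carries 3 separate instances of a hydroxyl group (-OH) meeting every constraint; each maps to a distinct set of atoms, giving 3 matches.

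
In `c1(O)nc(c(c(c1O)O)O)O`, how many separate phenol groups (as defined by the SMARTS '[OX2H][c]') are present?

5

[OX2H][c] is the SMARTS for a phenol: a hydroxyl oxygen attached to an aromatic carbon.
The molecule carries 5 separate instances of a hydroxyl group (-OH) meeting every constraint; each maps to a distinct set of atoms, giving 5 matches.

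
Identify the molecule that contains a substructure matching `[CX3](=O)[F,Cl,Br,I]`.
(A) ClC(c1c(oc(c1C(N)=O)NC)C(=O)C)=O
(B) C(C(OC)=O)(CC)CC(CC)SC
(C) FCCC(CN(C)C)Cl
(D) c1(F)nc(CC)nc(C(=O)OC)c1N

[CX3](=O)[F,Cl,Br,I] describes a carbonyl carbon bonded to a halogen (an acyl halide).
(A) contains an acyl chloride (-C(=O)Cl), which satisfies every atom and bond constraint.
(B) has a methyl-ester group (-C(=O)OCH3) but the carbonyl is bonded to -O-C, not to a halogen.
(C) has a chloro substituent but the Cl is not on a carbonyl carbon.
(D) has a methyl-ester group (-C(=O)OCH3) but the carbonyl is bonded to -O-C, not to a halogen.
So the answer is (A).

A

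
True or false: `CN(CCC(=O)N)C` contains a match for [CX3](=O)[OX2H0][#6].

False

The pattern [CX3](=O)[OX2H0][#6] describes a carbonyl carbon bonded to an oxygen that is itself bonded to carbon (no H on that O) — an ester.
The closest candidate here is a primary amide (-C(=O)NH2), but the carbonyl is bonded to N, not to an O-C linkage. No other fragment satisfies the full query, so there is no match.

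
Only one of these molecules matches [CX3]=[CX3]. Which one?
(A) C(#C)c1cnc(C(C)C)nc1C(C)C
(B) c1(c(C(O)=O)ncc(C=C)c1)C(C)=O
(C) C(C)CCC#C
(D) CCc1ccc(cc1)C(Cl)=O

[CX3]=[CX3] describes a non-aromatic C=C double bond between two sp2 carbons (an alkene).
(A) has an ethynyl group (-C#CH) but the C-C bond is a triple bond, not a double bond.
(B) contains a vinyl group (-CH=CH2), which satisfies every atom and bond constraint.
(C) has an ethyl group (-CH2CH3) but its C-C bond is a single bond between CX4 carbons, not CX3=CX3.
(D) has an ethyl group (-CH2CH3) but its C-C bond is a single bond between CX4 carbons, not CX3=CX3.
So the answer is (B).

B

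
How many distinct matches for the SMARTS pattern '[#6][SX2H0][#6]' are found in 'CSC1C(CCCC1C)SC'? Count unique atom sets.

2

[#6][SX2H0][#6] is the SMARTS for a thioether: an aliphatic sulfur bridging two carbons with no H on the sulfur.
The molecule carries 2 separate instances of a methylthio ether (-SCH3) meeting every constraint; each maps to a distinct set of atoms, giving 2 matches.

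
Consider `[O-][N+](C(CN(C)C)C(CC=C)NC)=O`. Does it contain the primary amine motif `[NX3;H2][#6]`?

The pattern [NX3;H2][#6] describes a trivalent nitrogen with two H attached to carbon — a primary amine.
The closest candidate here is a nitro group (-[N+](=O)[O-]), but the nitrogen is [N+] with no H, not NX3H2. No other fragment satisfies the full query, so there is no match.

No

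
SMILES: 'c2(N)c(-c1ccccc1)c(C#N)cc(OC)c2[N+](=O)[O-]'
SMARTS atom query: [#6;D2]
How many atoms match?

7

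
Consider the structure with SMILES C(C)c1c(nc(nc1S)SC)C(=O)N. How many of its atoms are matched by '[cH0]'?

Check the 14 heavy atoms by environment: 2× n (aromatic, H0) → no; 4× c (aromatic, H0) → match; 1× S (H0) → no; 2× C (H3) → no; 1× S (H1) → no; 1× C (H2) → no; 1× C (H0) → no; 1× O (H0) → no; 1× N (H2) → no.
That gives 4 matching atoms.

4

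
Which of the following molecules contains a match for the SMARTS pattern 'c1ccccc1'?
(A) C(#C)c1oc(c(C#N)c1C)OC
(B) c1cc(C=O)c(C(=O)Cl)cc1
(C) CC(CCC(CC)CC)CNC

B

c1ccccc1 describes six aromatic carbons in a ring (a benzene ring).
(A) has a methyl group (-CH3) but no six-membered all-carbon aromatic ring is present.
(B) contains the required atom environment, so the pattern matches.
(C) has a methyl group (-CH3) but no six-membered all-carbon aromatic ring is present.
So the answer is (B).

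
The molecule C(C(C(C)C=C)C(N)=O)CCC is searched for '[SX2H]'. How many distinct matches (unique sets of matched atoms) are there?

[SX2H] is the SMARTS for a thiol: an aliphatic sulfur with two connections, one being H.
No fragment in the molecule satisfies every constraint, giving 0 matches.

0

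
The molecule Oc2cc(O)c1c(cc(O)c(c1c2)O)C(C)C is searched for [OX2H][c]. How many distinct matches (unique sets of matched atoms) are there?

4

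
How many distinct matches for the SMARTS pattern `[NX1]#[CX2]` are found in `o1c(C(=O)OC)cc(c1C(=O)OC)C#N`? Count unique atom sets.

[NX1]#[CX2] is the SMARTS for a nitrile: a nitrogen triple-bonded to a two-connected carbon.
Exactly one fragment in the molecule meets all constraints, giving 1 match.

1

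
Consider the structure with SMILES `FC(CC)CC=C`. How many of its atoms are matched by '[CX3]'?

2

The query [CX3] means: C with X3: aliphatic carbon with exactly 3 total connections.
Check the 7 heavy atoms by environment: 4× C (X4) → no; 2× C (X3) → match; 1× F (X1) → no.
That gives 2 matching atoms.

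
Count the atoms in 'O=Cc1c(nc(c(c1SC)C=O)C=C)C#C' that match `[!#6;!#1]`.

4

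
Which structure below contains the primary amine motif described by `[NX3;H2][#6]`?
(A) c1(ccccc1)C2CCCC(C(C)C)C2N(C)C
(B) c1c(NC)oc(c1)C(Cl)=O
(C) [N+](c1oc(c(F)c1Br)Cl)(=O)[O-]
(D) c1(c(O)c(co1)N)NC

D

[NX3;H2][#6] describes a trivalent nitrogen with two H attached to carbon (a primary amine).
(A) has a dimethylamino group (-N(CH3)2) but the nitrogen has H0, not H2.
(B) has an N-methylamino group (-NHCH3) but the nitrogen bears two carbons and only one H (H1), not H2.
(C) has a nitro group (-[N+](=O)[O-]) but the nitrogen is [N+] with no H, not NX3H2.
(D) contains a primary amino group (-NH2), which satisfies every atom and bond constraint.
So the answer is (D).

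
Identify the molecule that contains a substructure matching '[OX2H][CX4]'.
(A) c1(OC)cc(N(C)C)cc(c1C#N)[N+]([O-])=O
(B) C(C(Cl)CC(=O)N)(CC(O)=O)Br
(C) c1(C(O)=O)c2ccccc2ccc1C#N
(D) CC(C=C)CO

D

[OX2H][CX4] describes a hydroxyl oxygen bound to an sp3 (X4) carbon (an aliphatic alcohol).
(A) has a methoxy ether (-OCH3) but the oxygen has H0 (ether), not H1.
(B) has a carboxylic acid group (-C(=O)OH) but the -OH is on a CX3 carbonyl carbon, not a CX4 carbon.
(C) has a carboxylic acid group (-C(=O)OH) but the -OH is on a CX3 carbonyl carbon, not a CX4 carbon.
(D) contains a hydroxyl group (-OH), which satisfies every atom and bond constraint.
So the answer is (D).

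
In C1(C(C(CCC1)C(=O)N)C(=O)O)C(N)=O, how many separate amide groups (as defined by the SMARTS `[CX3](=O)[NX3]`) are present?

2

[CX3](=O)[NX3] is the SMARTS for an amide: a carbonyl carbon bonded to a trivalent nitrogen.
The molecule carries 2 separate instances of a primary amide (-C(=O)NH2) meeting every constraint; each maps to a distinct set of atoms, giving 2 matches.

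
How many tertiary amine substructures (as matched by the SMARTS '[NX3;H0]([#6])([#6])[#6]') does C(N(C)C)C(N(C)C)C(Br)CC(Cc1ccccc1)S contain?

2

[NX3;H0]([#6])([#6])[#6] is the SMARTS for a tertiary amine: a trivalent nitrogen with no H, bonded to three carbons.
The molecule carries 2 separate instances of a dimethylamino group (-N(CH3)2) meeting every constraint; each maps to a distinct set of atoms, giving 2 matches.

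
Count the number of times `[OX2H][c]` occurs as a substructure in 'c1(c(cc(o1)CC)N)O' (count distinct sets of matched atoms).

[OX2H][c] is the SMARTS for a phenol: a hydroxyl oxygen attached to an aromatic carbon.
Exactly one fragment in the molecule meets all constraints, giving 1 match.

1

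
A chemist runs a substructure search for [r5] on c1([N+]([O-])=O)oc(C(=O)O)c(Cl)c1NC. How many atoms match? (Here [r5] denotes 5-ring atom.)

The query [r5] means: r5 matches atoms in a five-membered ring.
Check the 14 heavy atoms by environment: 1× o (aromatic, in 5-ring) → match; 4× c (aromatic, in 5-ring) → match; 2× C (acyclic) → no; 3× O (acyclic) → no; 1× Cl (acyclic) → no; 1× N (charge +1, acyclic) → no; 1× O (charge -1, acyclic) → no; 1× N (acyclic) → no.
Summing the matching environments: 1 + 4 = 5 matching atoms.

5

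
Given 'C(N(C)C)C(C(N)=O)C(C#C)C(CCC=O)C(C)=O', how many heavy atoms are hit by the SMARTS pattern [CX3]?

3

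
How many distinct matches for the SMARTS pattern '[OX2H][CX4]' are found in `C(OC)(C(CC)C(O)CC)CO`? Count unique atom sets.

2

[OX2H][CX4] is the SMARTS for an aliphatic alcohol: a hydroxyl oxygen bound to an sp3 (X4) carbon.
The molecule carries 2 separate instances of a hydroxyl group (-OH) meeting every constraint; each maps to a distinct set of atoms, giving 2 matches.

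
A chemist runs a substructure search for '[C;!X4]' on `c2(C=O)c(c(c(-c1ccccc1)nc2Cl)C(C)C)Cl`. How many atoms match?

The query [C;!X4] means: aliphatic carbon that does not have four total connections.
Check the 19 heavy atoms by environment: 1× n (aromatic, X2) → no; 11× c (aromatic, X3) → no; 3× C (X4) → no; 2× Cl (X1) → no; 1× C (X3) → match; 1× O (X1) → no.
That gives 1 matching atom.

1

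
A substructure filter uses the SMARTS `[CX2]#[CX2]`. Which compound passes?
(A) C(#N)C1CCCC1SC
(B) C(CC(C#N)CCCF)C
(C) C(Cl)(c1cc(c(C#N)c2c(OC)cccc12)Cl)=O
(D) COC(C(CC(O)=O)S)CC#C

[CX2]#[CX2] describes a carbon-carbon triple bond (an alkyne).
(A) has a nitrile (-C#N) but the triple bond is C#N, not C#C.
(B) has a nitrile (-C#N) but the triple bond is C#N, not C#C.
(C) has a nitrile (-C#N) but the triple bond is C#N, not C#C.
(D) contains an ethynyl group (-C#CH), which satisfies every atom and bond constraint.
So the answer is (D).

D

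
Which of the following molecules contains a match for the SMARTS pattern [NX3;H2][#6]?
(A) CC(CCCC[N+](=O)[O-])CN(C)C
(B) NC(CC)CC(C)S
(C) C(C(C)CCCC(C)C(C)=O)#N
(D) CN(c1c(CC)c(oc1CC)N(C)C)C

[NX3;H2][#6] describes a trivalent nitrogen with two H attached to carbon (a primary amine).
(A) has a dimethylamino group (-N(CH3)2) but the nitrogen has H0, not H2.
(B) contains a primary amino group (-NH2), which satisfies every atom and bond constraint.
(C) has a nitrile (-C#N) but the nitrogen is NX1 (triple-bonded), not NX3 with two H.
(D) has a dimethylamino group (-N(CH3)2) but the nitrogen has H0, not H2.
So the answer is (B).

B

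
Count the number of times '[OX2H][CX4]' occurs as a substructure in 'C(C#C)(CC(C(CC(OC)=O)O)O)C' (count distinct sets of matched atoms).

[OX2H][CX4] is the SMARTS for an aliphatic alcohol: a hydroxyl oxygen bound to an sp3 (X4) carbon.
The molecule carries 2 separate instances of a hydroxyl group (-OH) meeting every constraint; each maps to a distinct set of atoms, giving 2 matches.

2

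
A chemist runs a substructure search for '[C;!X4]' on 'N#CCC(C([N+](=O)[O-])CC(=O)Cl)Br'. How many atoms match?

2

The query [C;!X4] means: aliphatic carbon that does not have four total connections.
Check the 13 heavy atoms by environment: 4× C (X4) → no; 1× N (charge +1, X3) → no; 1× O (charge -1, X1) → no; 2× O (X1) → no; 1× Br (X1) → no; 1× C (X3) → match; 1× Cl (X1) → no; 1× C (X2) → match; 1× N (X1) → no.
Summing the matching environments: 1 + 1 = 2 matching atoms.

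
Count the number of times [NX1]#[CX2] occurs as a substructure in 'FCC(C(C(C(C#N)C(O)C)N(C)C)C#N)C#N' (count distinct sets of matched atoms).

[NX1]#[CX2] is the SMARTS for a nitrile: a nitrogen triple-bonded to a two-connected carbon.
The molecule carries 3 separate instances of a nitrile (-C#N) meeting every constraint; each maps to a distinct set of atoms, giving 3 matches.

3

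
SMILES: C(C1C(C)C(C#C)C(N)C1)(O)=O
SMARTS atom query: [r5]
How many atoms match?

5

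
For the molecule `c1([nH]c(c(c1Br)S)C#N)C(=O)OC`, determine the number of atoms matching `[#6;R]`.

4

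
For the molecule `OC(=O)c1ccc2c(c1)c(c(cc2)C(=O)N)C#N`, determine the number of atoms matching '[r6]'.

The query [r6] means: r6 matches atoms in a six-membered ring.
Check the 18 heavy atoms by environment: 10× c (aromatic, in 6-ring) → match; 3× C (acyclic) → no; 3× O (acyclic) → no; 2× N (acyclic) → no.
That gives 10 matching atoms.

10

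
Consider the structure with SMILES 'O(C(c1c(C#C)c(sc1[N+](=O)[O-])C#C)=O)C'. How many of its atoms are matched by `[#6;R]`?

The query [#6;R] means: carbon that is part of a ring.
Check the 16 heavy atoms by environment: 1× s (aromatic, in 5-ring) → no; 4× c (aromatic, in 5-ring) → match; 6× C (acyclic) → no; 1× N (charge +1, acyclic) → no; 1× O (charge -1, acyclic) → no; 3× O (acyclic) → no.
That gives 4 matching atoms.

4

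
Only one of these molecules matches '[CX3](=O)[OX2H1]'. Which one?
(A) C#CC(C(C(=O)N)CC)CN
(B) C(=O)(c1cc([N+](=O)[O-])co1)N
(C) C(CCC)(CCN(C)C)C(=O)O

C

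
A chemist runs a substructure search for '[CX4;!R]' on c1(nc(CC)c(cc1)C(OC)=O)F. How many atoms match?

3

The query [CX4;!R] means: aliphatic carbon with four total connections, not in a ring.
Check the 13 heavy atoms by environment: 1× n (aromatic, X2, in 6-ring) → no; 5× c (aromatic, X3, in 6-ring) → no; 3× C (X4, acyclic) → match; 1× C (X3, acyclic) → no; 1× O (X1, acyclic) → no; 1× O (X2, acyclic) → no; 1× F (X1, acyclic) → no.
That gives 3 matching atoms.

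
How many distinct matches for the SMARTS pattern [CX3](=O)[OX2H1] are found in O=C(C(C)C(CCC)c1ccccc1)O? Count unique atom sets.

[CX3](=O)[OX2H1] is the SMARTS for a carboxylic acid: an sp2 carbon double-bonded to O and single-bonded to an -OH oxygen.
Exactly one fragment in the molecule meets all constraints, giving 1 match.

1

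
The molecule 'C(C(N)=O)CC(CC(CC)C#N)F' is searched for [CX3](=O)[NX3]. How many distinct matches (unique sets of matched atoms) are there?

1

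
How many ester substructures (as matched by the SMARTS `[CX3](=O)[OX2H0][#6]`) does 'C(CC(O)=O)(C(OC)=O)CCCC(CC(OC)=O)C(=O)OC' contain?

3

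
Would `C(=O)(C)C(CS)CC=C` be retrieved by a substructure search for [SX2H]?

Yes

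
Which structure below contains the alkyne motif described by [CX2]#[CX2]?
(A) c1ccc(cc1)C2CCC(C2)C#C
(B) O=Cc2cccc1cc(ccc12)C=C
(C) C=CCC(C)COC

[CX2]#[CX2] describes a carbon-carbon triple bond (an alkyne).
(A) contains an ethynyl group (-C#CH), which satisfies every atom and bond constraint.
(B) has a vinyl group (-CH=CH2) but the C=C is a double bond; both carbons are CX3, not CX2.
(C) has a vinyl group (-CH=CH2) but the C=C is a double bond; both carbons are CX3, not CX2.
So the answer is (A).

A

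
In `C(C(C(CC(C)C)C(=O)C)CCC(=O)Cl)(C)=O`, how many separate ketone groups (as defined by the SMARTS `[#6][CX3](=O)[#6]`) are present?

2

[#6][CX3](=O)[#6] is the SMARTS for a ketone: a carbonyl carbon (no H) flanked by two carbons.
The molecule carries 2 separate instances of an acetyl/ketone group (-C(=O)CH3) meeting every constraint; each maps to a distinct set of atoms, giving 2 matches.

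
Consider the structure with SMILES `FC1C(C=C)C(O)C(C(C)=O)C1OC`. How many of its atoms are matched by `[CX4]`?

7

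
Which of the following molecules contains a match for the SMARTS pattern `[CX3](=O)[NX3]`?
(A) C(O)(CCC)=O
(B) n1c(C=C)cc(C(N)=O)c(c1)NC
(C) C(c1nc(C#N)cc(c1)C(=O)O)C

B

[CX3](=O)[NX3] describes a carbonyl carbon bonded to a trivalent nitrogen (an amide).
(A) has a carboxylic acid group (-C(=O)OH) but the carbonyl is bonded to O, not to an NX3 nitrogen.
(B) contains a primary amide (-C(=O)NH2), which satisfies every atom and bond constraint.
(C) has a carboxylic acid group (-C(=O)OH) but the carbonyl is bonded to O, not to an NX3 nitrogen.
So the answer is (B).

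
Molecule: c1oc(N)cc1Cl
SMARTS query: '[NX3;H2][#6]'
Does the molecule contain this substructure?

The pattern [NX3;H2][#6] describes a trivalent nitrogen with two H attached to carbon — a primary amine.
The molecule carries a primary amino group (-NH2), whose atoms satisfy every constraint of the query, so the pattern matches.

Yes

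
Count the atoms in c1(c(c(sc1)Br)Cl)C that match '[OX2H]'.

The query [OX2H] means: aliphatic oxygen with two connections, one of which is H — an -OH oxygen.
Check the 8 heavy atoms by environment: 1× s (aromatic, H0, X2) → no; 1× c (aromatic, H1, X3) → no; 3× c (aromatic, H0, X3) → no; 1× Cl (H0, X1) → no; 1× Br (H0, X1) → no; 1× C (H3, X4) → no.
No environment satisfies the query, so 0 matching atoms.

0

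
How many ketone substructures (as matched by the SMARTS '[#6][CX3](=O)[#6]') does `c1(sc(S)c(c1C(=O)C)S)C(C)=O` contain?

2

[#6][CX3](=O)[#6] is the SMARTS for a ketone: a carbonyl carbon (no H) flanked by two carbons.
The molecule carries 2 separate instances of an acetyl/ketone group (-C(=O)CH3) meeting every constraint; each maps to a distinct set of atoms, giving 2 matches.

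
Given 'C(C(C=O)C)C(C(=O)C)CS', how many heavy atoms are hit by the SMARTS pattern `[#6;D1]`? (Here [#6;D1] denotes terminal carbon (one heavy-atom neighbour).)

2

The query [#6;D1] means: carbon bonded to exactly one heavy atom.
Check the 11 heavy atoms by environment: 3× C (D2) → no; 3× C (D3) → no; 2× C (D1) → match; 2× O (D1) → no; 1× S (D1) → no.
That gives 2 matching atoms.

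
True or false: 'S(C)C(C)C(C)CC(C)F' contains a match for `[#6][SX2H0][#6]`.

True

The pattern [#6][SX2H0][#6] describes an aliphatic sulfur bridging two carbons with no H on the sulfur — a thioether.
The molecule carries a methylthio ether (-SCH3), whose atoms satisfy every constraint of the query, so the pattern matches.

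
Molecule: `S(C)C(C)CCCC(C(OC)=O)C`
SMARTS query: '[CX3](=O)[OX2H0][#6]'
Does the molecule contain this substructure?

Yes

The pattern [CX3](=O)[OX2H0][#6] describes a carbonyl carbon bonded to an oxygen that is itself bonded to carbon (no H on that O) — an ester.
The molecule carries a methyl-ester group (-C(=O)OCH3), whose atoms satisfy every constraint of the query, so the pattern matches.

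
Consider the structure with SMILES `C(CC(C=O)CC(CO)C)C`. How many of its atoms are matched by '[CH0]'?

The query [CH0] means: aliphatic carbon with no attached hydrogen.
Check the 11 heavy atoms by environment: 4× C (H2) → no; 3× C (H1) → no; 2× C (H3) → no; 1× O (H1) → no; 1× O (H0) → no.
No environment satisfies the query, so 0 matching atoms.

0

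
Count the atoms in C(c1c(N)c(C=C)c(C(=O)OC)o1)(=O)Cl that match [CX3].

The query [CX3] means: C with X3: aliphatic carbon with exactly 3 total connections.
Check the 15 heavy atoms by environment: 1× o (aromatic, X2) → no; 4× c (aromatic, X3) → no; 1× N (X3) → no; 4× C (X3) → match; 2× O (X1) → no; 1× O (X2) → no; 1× C (X4) → no; 1× Cl (X1) → no.
That gives 4 matching atoms.

4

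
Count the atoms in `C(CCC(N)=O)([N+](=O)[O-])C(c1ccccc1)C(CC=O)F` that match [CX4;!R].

6

The query [CX4;!R] means: aliphatic carbon with four total connections, not in a ring.
Check the 21 heavy atoms by environment: 6× C (X4, acyclic) → match; 2× C (X3, acyclic) → no; 3× O (X1, acyclic) → no; 6× c (aromatic, X3, in 6-ring) → no; 1× N (charge +1, X3, acyclic) → no; 1× O (charge -1, X1, acyclic) → no; 1× N (X3, acyclic) → no; 1× F (X1, acyclic) → no.
That gives 6 matching atoms.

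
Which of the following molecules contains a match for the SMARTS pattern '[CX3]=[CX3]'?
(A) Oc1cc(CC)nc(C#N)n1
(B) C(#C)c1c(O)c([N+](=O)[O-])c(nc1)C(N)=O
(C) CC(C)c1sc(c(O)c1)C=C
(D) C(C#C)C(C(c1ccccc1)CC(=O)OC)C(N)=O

C

[CX3]=[CX3] describes a non-aromatic C=C double bond between two sp2 carbons (an alkene).
(A) has an ethyl group (-CH2CH3) but its C-C bond is a single bond between CX4 carbons, not CX3=CX3.
(B) has an ethynyl group (-C#CH) but the C-C bond is a triple bond, not a double bond.
(C) contains a vinyl group (-CH=CH2), which satisfies every atom and bond constraint.
(D) has an ethynyl group (-C#CH) but the C-C bond is a triple bond, not a double bond.
So the answer is (C).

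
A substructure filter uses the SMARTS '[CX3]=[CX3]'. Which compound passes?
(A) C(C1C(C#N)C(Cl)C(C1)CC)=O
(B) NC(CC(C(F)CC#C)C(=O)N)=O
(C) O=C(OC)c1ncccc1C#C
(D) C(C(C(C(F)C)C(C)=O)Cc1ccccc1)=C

[CX3]=[CX3] describes a non-aromatic C=C double bond between two sp2 carbons (an alkene).
(A) has an ethyl group (-CH2CH3) but its C-C bond is a single bond between CX4 carbons, not CX3=CX3.
(B) has an ethynyl group (-C#CH) but the C-C bond is a triple bond, not a double bond.
(C) has an ethynyl group (-C#CH) but the C-C bond is a triple bond, not a double bond.
(D) contains a vinyl group (-CH=CH2), which satisfies every atom and bond constraint.
So the answer is (D).

D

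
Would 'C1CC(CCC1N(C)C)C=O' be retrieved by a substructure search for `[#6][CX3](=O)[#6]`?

The pattern [#6][CX3](=O)[#6] describes a carbonyl carbon (no H) flanked by two carbons — a ketone.
The closest candidate here is an aldehyde (-CHO), but the carbonyl carbon has H1, so it is not flanked by two carbons. No other fragment satisfies the full query, so there is no match.

No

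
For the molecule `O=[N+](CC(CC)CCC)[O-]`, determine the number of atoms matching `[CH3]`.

The query [CH3] means: aliphatic carbon with exactly three hydrogens.
Check the 10 heavy atoms by environment: 4× C (H2) → no; 1× C (H1) → no; 2× C (H3) → match; 1× N (charge +1, H0) → no; 1× O (charge -1, H0) → no; 1× O (H0) → no.
That gives 2 matching atoms.

2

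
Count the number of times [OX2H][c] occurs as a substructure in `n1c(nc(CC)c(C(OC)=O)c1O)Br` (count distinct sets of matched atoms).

1

[OX2H][c] is the SMARTS for a phenol: a hydroxyl oxygen attached to an aromatic carbon.
Exactly one fragment in the molecule meets all constraints, giving 1 match.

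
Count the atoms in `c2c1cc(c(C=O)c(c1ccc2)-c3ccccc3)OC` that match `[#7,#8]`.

2

The query [#7,#8] means: nitrogen or oxygen (comma = OR).
Check the 20 heavy atoms by environment: 16× c (aromatic) → no; 2× O → match; 2× C → no.
That gives 2 matching atoms.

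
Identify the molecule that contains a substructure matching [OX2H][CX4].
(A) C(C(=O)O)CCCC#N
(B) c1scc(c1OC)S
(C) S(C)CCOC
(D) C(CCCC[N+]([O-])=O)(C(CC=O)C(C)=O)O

D

[OX2H][CX4] describes a hydroxyl oxygen bound to an sp3 (X4) carbon (an aliphatic alcohol).
(A) has a carboxylic acid group (-C(=O)OH) but the -OH is on a CX3 carbonyl carbon, not a CX4 carbon.
(B) has a methoxy ether (-OCH3) but the oxygen has H0 (ether), not H1.
(C) has a methoxy ether (-OCH3) but the oxygen has H0 (ether), not H1.
(D) contains a hydroxyl group (-OH), which satisfies every atom and bond constraint.
So the answer is (D).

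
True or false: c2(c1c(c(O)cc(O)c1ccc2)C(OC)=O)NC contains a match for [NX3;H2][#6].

The pattern [NX3;H2][#6] describes a trivalent nitrogen with two H attached to carbon — a primary amine.
The closest candidate here is an N-methylamino group (-NHCH3), but the nitrogen bears two carbons and only one H (H1), not H2. No other fragment satisfies the full query, so there is no match.

False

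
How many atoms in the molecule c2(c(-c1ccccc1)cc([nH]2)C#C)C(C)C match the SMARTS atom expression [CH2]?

The query [CH2] means: aliphatic carbon with exactly two hydrogens.
Check the 16 heavy atoms by environment: 1× n (aromatic, H1) → no; 4× c (aromatic, H0) → no; 6× c (aromatic, H1) → no; 1× C (H0) → no; 2× C (H1) → no; 2× C (H3) → no.
No environment satisfies the query, so 0 matching atoms.

0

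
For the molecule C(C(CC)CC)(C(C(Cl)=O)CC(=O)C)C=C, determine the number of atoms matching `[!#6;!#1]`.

3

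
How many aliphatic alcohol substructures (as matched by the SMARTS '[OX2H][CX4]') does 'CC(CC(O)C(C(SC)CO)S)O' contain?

3

[OX2H][CX4] is the SMARTS for an aliphatic alcohol: a hydroxyl oxygen bound to an sp3 (X4) carbon.
The molecule carries 3 separate instances of a hydroxyl group (-OH) meeting every constraint; each maps to a distinct set of atoms, giving 3 matches.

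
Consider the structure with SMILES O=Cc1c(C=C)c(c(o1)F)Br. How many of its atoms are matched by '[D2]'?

3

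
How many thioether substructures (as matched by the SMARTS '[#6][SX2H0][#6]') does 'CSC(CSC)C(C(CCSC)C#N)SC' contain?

[#6][SX2H0][#6] is the SMARTS for a thioether: an aliphatic sulfur bridging two carbons with no H on the sulfur.
The molecule carries 4 separate instances of a methylthio ether (-SCH3) meeting every constraint; each maps to a distinct set of atoms, giving 4 matches.

4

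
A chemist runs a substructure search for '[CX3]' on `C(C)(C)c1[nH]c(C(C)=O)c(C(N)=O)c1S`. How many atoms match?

The query [CX3] means: C with X3: aliphatic carbon with exactly 3 total connections.
Check the 15 heavy atoms by environment: 1× n (aromatic, X3) → no; 4× c (aromatic, X3) → no; 1× S (X2) → no; 2× C (X3) → match; 2× O (X1) → no; 1× N (X3) → no; 4× C (X4) → no.
That gives 2 matching atoms.

2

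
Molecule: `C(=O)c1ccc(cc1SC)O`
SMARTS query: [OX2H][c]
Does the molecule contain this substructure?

Yes

The pattern [OX2H][c] describes a hydroxyl oxygen attached to an aromatic carbon — a phenol.
The molecule carries a hydroxyl group (-OH), whose atoms satisfy every constraint of the query, so the pattern matches.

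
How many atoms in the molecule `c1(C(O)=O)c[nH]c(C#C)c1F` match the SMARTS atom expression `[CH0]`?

2

The query [CH0] means: aliphatic carbon with no attached hydrogen.
Check the 11 heavy atoms by environment: 1× n (aromatic, H1) → no; 3× c (aromatic, H0) → no; 1× c (aromatic, H1) → no; 2× C (H0) → match; 1× C (H1) → no; 1× F (H0) → no; 1× O (H0) → no; 1× O (H1) → no.
That gives 2 matching atoms.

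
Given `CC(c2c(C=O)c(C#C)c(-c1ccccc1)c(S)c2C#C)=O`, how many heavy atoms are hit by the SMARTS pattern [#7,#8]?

The query [#7,#8] means: nitrogen or oxygen (comma = OR).
Check the 22 heavy atoms by environment: 12× c (aromatic) → no; 1× S → no; 7× C → no; 2× O → match.
That gives 2 matching atoms.

2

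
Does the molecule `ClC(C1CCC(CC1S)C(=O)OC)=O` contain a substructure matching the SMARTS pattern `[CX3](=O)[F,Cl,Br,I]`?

Yes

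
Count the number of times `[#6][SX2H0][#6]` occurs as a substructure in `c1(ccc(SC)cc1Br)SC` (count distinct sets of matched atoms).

2

[#6][SX2H0][#6] is the SMARTS for a thioether: an aliphatic sulfur bridging two carbons with no H on the sulfur.
The molecule carries 2 separate instances of a methylthio ether (-SCH3) meeting every constraint; each maps to a distinct set of atoms, giving 2 matches.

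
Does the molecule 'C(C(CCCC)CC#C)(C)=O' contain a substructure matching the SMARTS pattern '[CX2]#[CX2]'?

The pattern [CX2]#[CX2] describes a carbon-carbon triple bond — an alkyne.
The molecule carries an ethynyl group (-C#CH), whose atoms satisfy every constraint of the query, so the pattern matches.

Yes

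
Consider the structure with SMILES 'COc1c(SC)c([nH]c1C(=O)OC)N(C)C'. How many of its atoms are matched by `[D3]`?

6

Check the 16 heavy atoms by environment: 1× n (aromatic, D2) → no; 4× c (aromatic, D3) → match; 1× C (D3) → match; 1× O (D1) → no; 2× O (D2) → no; 5× C (D1) → no; 1× S (D2) → no; 1× N (D3) → match.
Summing the matching environments: 4 + 1 + 1 = 6 matching atoms.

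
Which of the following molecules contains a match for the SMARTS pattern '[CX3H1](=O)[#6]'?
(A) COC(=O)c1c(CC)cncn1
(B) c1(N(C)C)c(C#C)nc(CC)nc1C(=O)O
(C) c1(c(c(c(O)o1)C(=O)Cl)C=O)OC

C

[CX3H1](=O)[#6] describes an sp2 carbon with one H, double-bonded to O and single-bonded to carbon (an aldehyde).
(A) has a methyl-ester group (-C(=O)OCH3) but the carbonyl carbon has H0, not H1.
(B) has a carboxylic acid group (-C(=O)OH) but the carbonyl carbon has H0 and is bonded to O, not H1.
(C) contains an aldehyde (-CHO), which satisfies every atom and bond constraint.
So the answer is (C).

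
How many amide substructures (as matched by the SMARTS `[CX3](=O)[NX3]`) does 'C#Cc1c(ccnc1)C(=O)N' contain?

1

[CX3](=O)[NX3] is the SMARTS for an amide: a carbonyl carbon bonded to a trivalent nitrogen.
Exactly one fragment in the molecule meets all constraints, giving 1 match.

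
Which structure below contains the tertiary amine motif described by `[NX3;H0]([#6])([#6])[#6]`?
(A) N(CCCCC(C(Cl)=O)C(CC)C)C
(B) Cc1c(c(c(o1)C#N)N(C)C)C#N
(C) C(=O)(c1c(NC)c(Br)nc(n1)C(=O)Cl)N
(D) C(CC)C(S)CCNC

[NX3;H0]([#6])([#6])[#6] describes a trivalent nitrogen with no H, bonded to three carbons (a tertiary amine).
(A) has an N-methylamino group (-NHCH3) but the nitrogen still has one H (H1), not H0.
(B) contains a dimethylamino group (-N(CH3)2), which satisfies every atom and bond constraint.
(C) has an N-methylamino group (-NHCH3) but the nitrogen still has one H (H1), not H0.
(D) has an N-methylamino group (-NHCH3) but the nitrogen still has one H (H1), not H0.
So the answer is (B).

B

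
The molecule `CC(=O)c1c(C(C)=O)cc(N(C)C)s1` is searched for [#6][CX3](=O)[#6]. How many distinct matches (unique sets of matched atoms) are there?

2

[#6][CX3](=O)[#6] is the SMARTS for a ketone: a carbonyl carbon (no H) flanked by two carbons.
The molecule carries 2 separate instances of an acetyl/ketone group (-C(=O)CH3) meeting every constraint; each maps to a distinct set of atoms, giving 2 matches.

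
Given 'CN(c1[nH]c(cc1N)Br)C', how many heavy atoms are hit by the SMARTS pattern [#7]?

3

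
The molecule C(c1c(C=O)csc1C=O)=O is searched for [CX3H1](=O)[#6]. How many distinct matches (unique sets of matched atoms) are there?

3

[CX3H1](=O)[#6] is the SMARTS for an aldehyde: an sp2 carbon with one H, double-bonded to O and single-bonded to carbon.
The molecule carries 3 separate instances of an aldehyde (-CHO) meeting every constraint; each maps to a distinct set of atoms, giving 3 matches.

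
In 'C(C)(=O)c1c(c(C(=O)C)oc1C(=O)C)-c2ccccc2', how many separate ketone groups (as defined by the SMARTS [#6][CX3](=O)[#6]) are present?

[#6][CX3](=O)[#6] is the SMARTS for a ketone: a carbonyl carbon (no H) flanked by two carbons.
The molecule carries 3 separate instances of an acetyl/ketone group (-C(=O)CH3) meeting every constraint; each maps to a distinct set of atoms, giving 3 matches.

3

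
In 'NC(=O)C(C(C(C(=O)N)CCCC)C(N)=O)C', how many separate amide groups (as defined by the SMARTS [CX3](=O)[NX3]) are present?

[CX3](=O)[NX3] is the SMARTS for an amide: a carbonyl carbon bonded to a trivalent nitrogen.
The molecule carries 3 separate instances of a primary amide (-C(=O)NH2) meeting every constraint; each maps to a distinct set of atoms, giving 3 matches.

3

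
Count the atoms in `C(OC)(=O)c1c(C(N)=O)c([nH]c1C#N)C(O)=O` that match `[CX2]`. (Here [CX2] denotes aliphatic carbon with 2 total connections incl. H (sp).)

Check the 17 heavy atoms by environment: 1× n (aromatic, X3) → no; 4× c (aromatic, X3) → no; 3× C (X3) → no; 3× O (X1) → no; 2× O (X2) → no; 1× C (X4) → no; 1× N (X3) → no; 1× C (X2) → match; 1× N (X1) → no.
That gives 1 matching atom.

1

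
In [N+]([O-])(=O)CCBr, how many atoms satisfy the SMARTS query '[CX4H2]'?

2

Check the 6 heavy atoms by environment: 2× C (H2, X4) → match; 1× Br (H0, X1) → no; 1× N (charge +1, H0, X3) → no; 1× O (charge -1, H0, X1) → no; 1× O (H0, X1) → no.
That gives 2 matching atoms.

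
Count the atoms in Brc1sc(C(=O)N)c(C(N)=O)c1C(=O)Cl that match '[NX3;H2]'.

The query [NX3;H2] means: aliphatic N with 3 total connections, two of them H — an -NH2 nitrogen (amine or amide).
Check the 15 heavy atoms by environment: 1× s (aromatic, H0, X2) → no; 4× c (aromatic, H0, X3) → no; 3× C (H0, X3) → no; 3× O (H0, X1) → no; 1× Cl (H0, X1) → no; 2× N (H2, X3) → match; 1× Br (H0, X1) → no.
That gives 2 matching atoms.

2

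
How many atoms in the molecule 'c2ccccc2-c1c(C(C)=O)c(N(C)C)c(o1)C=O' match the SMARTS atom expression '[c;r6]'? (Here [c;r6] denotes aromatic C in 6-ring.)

6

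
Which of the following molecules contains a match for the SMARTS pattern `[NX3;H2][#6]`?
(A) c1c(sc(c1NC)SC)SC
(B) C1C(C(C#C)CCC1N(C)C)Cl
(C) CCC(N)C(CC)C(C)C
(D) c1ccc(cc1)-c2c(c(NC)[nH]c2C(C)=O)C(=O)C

C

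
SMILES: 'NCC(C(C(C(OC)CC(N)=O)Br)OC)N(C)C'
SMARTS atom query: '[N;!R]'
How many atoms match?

3

Check the 18 heavy atoms by environment: 11× C (acyclic) → no; 3× O (acyclic) → no; 3× N (acyclic) → match; 1× Br (acyclic) → no.
That gives 3 matching atoms.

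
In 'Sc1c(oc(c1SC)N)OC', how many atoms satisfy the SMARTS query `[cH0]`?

The query [cH0] means: aromatic carbon with no attached hydrogen (substituted or ring-fusion).
Check the 11 heavy atoms by environment: 1× o (aromatic, H0) → no; 4× c (aromatic, H0) → match; 1× S (H0) → no; 2× C (H3) → no; 1× S (H1) → no; 1× O (H0) → no; 1× N (H2) → no.
That gives 4 matching atoms.

4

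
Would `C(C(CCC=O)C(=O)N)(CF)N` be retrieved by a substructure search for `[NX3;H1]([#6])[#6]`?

No

The pattern [NX3;H1]([#6])[#6] describes a trivalent nitrogen with one H, bonded to two carbons — a secondary amine.
The closest candidate here is a primary amino group (-NH2), but the nitrogen has H2 and only one carbon neighbour. No other fragment satisfies the full query, so there is no match.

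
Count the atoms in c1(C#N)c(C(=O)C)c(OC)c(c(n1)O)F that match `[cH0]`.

5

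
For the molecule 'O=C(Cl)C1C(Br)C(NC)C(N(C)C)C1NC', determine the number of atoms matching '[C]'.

The query [C] means: uppercase C matches aliphatic (non-aromatic) carbon only.
Check the 16 heavy atoms by environment: 10× C → match; 1× Br → no; 1× O → no; 1× Cl → no; 3× N → no.
That gives 10 matching atoms.

10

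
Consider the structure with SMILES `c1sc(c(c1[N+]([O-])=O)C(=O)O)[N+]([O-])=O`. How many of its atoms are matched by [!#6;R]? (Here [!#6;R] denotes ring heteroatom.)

1

Check the 14 heavy atoms by environment: 1× s (aromatic, in 5-ring) → match; 4× c (aromatic, in 5-ring) → no; 2× N (charge +1, acyclic) → no; 2× O (charge -1, acyclic) → no; 4× O (acyclic) → no; 1× C (acyclic) → no.
That gives 1 matching atom.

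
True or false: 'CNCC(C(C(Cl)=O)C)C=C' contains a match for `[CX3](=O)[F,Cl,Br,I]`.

True

The pattern [CX3](=O)[F,Cl,Br,I] describes a carbonyl carbon bonded to a halogen — an acyl halide.
The molecule carries an acyl chloride (-C(=O)Cl), whose atoms satisfy every constraint of the query, so the pattern matches.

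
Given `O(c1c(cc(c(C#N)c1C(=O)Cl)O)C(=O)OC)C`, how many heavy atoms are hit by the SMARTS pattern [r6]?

6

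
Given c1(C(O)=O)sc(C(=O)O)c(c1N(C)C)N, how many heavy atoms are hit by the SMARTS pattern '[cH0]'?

4

The query [cH0] means: aromatic carbon with no attached hydrogen (substituted or ring-fusion).
Check the 15 heavy atoms by environment: 1× s (aromatic, H0) → no; 4× c (aromatic, H0) → match; 1× N (H2) → no; 1× N (H0) → no; 2× C (H3) → no; 2× C (H0) → no; 2× O (H0) → no; 2× O (H1) → no.
That gives 4 matching atoms.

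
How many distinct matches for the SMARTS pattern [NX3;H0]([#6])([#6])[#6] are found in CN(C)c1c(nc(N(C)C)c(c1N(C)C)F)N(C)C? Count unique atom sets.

[NX3;H0]([#6])([#6])[#6] is the SMARTS for a tertiary amine: a trivalent nitrogen with no H, bonded to three carbons.
The molecule carries 4 separate instances of a dimethylamino group (-N(CH3)2) meeting every constraint; each maps to a distinct set of atoms, giving 4 matches.

4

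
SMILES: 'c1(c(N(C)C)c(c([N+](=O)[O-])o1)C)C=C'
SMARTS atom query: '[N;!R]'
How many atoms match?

The query [N;!R] means: aliphatic nitrogen not in a ring.
Check the 14 heavy atoms by environment: 1× o (aromatic, in 5-ring) → no; 4× c (aromatic, in 5-ring) → no; 1× N (charge +1, acyclic) → match; 1× O (charge -1, acyclic) → no; 1× O (acyclic) → no; 1× N (acyclic) → match; 5× C (acyclic) → no.
Summing the matching environments: 1 + 1 = 2 matching atoms.

2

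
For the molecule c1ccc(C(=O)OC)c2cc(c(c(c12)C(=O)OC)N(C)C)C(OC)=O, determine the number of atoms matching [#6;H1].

The query [#6;H1] means: any carbon bearing exactly one hydrogen.
Check the 25 heavy atoms by environment: 6× c (aromatic, H0) → no; 4× c (aromatic, H1) → match; 3× C (H0) → no; 6× O (H0) → no; 5× C (H3) → no; 1× N (H0) → no.
That gives 4 matching atoms.

4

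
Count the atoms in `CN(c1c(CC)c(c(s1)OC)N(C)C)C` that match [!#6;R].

The query [!#6;R] means: non-carbon atom that is part of a ring.
Check the 15 heavy atoms by environment: 1× s (aromatic, in 5-ring) → match; 4× c (aromatic, in 5-ring) → no; 2× N (acyclic) → no; 7× C (acyclic) → no; 1× O (acyclic) → no.
That gives 1 matching atom.

1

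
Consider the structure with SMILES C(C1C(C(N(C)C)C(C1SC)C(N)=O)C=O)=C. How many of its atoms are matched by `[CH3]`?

3

The query [CH3] means: aliphatic carbon with exactly three hydrogens.
Check the 17 heavy atoms by environment: 7× C (H1) → no; 1× S (H0) → no; 3× C (H3) → match; 1× C (H0) → no; 2× O (H0) → no; 1× N (H2) → no; 1× C (H2) → no; 1× N (H0) → no.
That gives 3 matching atoms.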